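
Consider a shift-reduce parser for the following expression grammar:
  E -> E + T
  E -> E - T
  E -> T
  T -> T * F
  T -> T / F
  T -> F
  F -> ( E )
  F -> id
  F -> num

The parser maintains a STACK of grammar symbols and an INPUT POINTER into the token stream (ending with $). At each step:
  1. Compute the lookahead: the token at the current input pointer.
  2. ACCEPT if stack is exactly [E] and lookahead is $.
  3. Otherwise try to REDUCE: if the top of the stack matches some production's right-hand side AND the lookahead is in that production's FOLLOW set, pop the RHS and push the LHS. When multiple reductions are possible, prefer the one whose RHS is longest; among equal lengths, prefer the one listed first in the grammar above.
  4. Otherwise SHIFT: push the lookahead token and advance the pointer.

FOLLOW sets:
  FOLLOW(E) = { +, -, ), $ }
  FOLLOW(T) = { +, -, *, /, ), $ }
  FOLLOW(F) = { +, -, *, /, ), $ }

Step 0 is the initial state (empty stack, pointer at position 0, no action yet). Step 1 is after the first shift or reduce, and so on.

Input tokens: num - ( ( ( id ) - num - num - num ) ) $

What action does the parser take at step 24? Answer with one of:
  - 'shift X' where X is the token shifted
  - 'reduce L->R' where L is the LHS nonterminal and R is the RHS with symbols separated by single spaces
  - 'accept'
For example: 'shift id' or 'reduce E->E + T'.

Step 1: shift num. Stack=[num] ptr=1 lookahead=- remaining=[- ( ( ( id ) - num - num - num ) ) $]
Step 2: reduce F->num. Stack=[F] ptr=1 lookahead=- remaining=[- ( ( ( id ) - num - num - num ) ) $]
Step 3: reduce T->F. Stack=[T] ptr=1 lookahead=- remaining=[- ( ( ( id ) - num - num - num ) ) $]
Step 4: reduce E->T. Stack=[E] ptr=1 lookahead=- remaining=[- ( ( ( id ) - num - num - num ) ) $]
Step 5: shift -. Stack=[E -] ptr=2 lookahead=( remaining=[( ( ( id ) - num - num - num ) ) $]
Step 6: shift (. Stack=[E - (] ptr=3 lookahead=( remaining=[( ( id ) - num - num - num ) ) $]
Step 7: shift (. Stack=[E - ( (] ptr=4 lookahead=( remaining=[( id ) - num - num - num ) ) $]
Step 8: shift (. Stack=[E - ( ( (] ptr=5 lookahead=id remaining=[id ) - num - num - num ) ) $]
Step 9: shift id. Stack=[E - ( ( ( id] ptr=6 lookahead=) remaining=[) - num - num - num ) ) $]
Step 10: reduce F->id. Stack=[E - ( ( ( F] ptr=6 lookahead=) remaining=[) - num - num - num ) ) $]
Step 11: reduce T->F. Stack=[E - ( ( ( T] ptr=6 lookahead=) remaining=[) - num - num - num ) ) $]
Step 12: reduce E->T. Stack=[E - ( ( ( E] ptr=6 lookahead=) remaining=[) - num - num - num ) ) $]
Step 13: shift ). Stack=[E - ( ( ( E )] ptr=7 lookahead=- remaining=[- num - num - num ) ) $]
Step 14: reduce F->( E ). Stack=[E - ( ( F] ptr=7 lookahead=- remaining=[- num - num - num ) ) $]
Step 15: reduce T->F. Stack=[E - ( ( T] ptr=7 lookahead=- remaining=[- num - num - num ) ) $]
Step 16: reduce E->T. Stack=[E - ( ( E] ptr=7 lookahead=- remaining=[- num - num - num ) ) $]
Step 17: shift -. Stack=[E - ( ( E -] ptr=8 lookahead=num remaining=[num - num - num ) ) $]
Step 18: shift num. Stack=[E - ( ( E - num] ptr=9 lookahead=- remaining=[- num - num ) ) $]
Step 19: reduce F->num. Stack=[E - ( ( E - F] ptr=9 lookahead=- remaining=[- num - num ) ) $]
Step 20: reduce T->F. Stack=[E - ( ( E - T] ptr=9 lookahead=- remaining=[- num - num ) ) $]
Step 21: reduce E->E - T. Stack=[E - ( ( E] ptr=9 lookahead=- remaining=[- num - num ) ) $]
Step 22: shift -. Stack=[E - ( ( E -] ptr=10 lookahead=num remaining=[num - num ) ) $]
Step 23: shift num. Stack=[E - ( ( E - num] ptr=11 lookahead=- remaining=[- num ) ) $]
Step 24: reduce F->num. Stack=[E - ( ( E - F] ptr=11 lookahead=- remaining=[- num ) ) $]

Answer: reduce F->num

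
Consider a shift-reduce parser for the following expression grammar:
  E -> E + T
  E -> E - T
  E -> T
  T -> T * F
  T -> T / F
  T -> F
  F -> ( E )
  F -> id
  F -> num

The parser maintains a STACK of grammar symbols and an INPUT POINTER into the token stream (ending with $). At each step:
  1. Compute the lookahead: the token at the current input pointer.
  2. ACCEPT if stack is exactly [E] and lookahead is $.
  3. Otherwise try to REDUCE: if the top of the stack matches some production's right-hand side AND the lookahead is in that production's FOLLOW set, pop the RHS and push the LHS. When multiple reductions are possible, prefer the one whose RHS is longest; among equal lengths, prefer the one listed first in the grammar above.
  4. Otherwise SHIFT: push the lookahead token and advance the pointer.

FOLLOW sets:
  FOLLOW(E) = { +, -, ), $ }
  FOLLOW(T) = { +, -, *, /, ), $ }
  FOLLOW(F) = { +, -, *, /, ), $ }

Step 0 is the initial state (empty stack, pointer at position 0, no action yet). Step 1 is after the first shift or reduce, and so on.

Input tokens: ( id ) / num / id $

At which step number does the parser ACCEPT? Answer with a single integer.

Step 1: shift (. Stack=[(] ptr=1 lookahead=id remaining=[id ) / num / id $]
Step 2: shift id. Stack=[( id] ptr=2 lookahead=) remaining=[) / num / id $]
Step 3: reduce F->id. Stack=[( F] ptr=2 lookahead=) remaining=[) / num / id $]
Step 4: reduce T->F. Stack=[( T] ptr=2 lookahead=) remaining=[) / num / id $]
Step 5: reduce E->T. Stack=[( E] ptr=2 lookahead=) remaining=[) / num / id $]
Step 6: shift ). Stack=[( E )] ptr=3 lookahead=/ remaining=[/ num / id $]
Step 7: reduce F->( E ). Stack=[F] ptr=3 lookahead=/ remaining=[/ num / id $]
Step 8: reduce T->F. Stack=[T] ptr=3 lookahead=/ remaining=[/ num / id $]
Step 9: shift /. Stack=[T /] ptr=4 lookahead=num remaining=[num / id $]
Step 10: shift num. Stack=[T / num] ptr=5 lookahead=/ remaining=[/ id $]
Step 11: reduce F->num. Stack=[T / F] ptr=5 lookahead=/ remaining=[/ id $]
Step 12: reduce T->T / F. Stack=[T] ptr=5 lookahead=/ remaining=[/ id $]
Step 13: shift /. Stack=[T /] ptr=6 lookahead=id remaining=[id $]
Step 14: shift id. Stack=[T / id] ptr=7 lookahead=$ remaining=[$]
Step 15: reduce F->id. Stack=[T / F] ptr=7 lookahead=$ remaining=[$]
Step 16: reduce T->T / F. Stack=[T] ptr=7 lookahead=$ remaining=[$]
Step 17: reduce E->T. Stack=[E] ptr=7 lookahead=$ remaining=[$]
Step 18: accept. Stack=[E] ptr=7 lookahead=$ remaining=[$]

Answer: 18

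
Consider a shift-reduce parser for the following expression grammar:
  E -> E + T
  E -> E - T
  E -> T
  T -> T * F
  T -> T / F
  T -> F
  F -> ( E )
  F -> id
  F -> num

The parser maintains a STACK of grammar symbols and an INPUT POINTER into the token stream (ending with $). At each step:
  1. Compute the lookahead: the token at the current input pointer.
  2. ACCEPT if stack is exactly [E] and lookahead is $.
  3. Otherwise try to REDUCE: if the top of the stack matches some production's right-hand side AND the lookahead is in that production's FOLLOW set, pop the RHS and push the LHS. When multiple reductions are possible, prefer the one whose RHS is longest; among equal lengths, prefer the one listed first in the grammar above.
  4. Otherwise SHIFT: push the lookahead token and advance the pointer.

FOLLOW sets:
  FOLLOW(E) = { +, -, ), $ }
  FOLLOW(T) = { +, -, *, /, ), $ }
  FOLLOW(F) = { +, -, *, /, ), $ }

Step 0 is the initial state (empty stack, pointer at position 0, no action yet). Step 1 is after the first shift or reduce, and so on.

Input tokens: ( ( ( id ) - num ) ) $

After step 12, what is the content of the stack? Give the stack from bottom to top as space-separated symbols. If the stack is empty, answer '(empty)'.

Step 1: shift (. Stack=[(] ptr=1 lookahead=( remaining=[( ( id ) - num ) ) $]
Step 2: shift (. Stack=[( (] ptr=2 lookahead=( remaining=[( id ) - num ) ) $]
Step 3: shift (. Stack=[( ( (] ptr=3 lookahead=id remaining=[id ) - num ) ) $]
Step 4: shift id. Stack=[( ( ( id] ptr=4 lookahead=) remaining=[) - num ) ) $]
Step 5: reduce F->id. Stack=[( ( ( F] ptr=4 lookahead=) remaining=[) - num ) ) $]
Step 6: reduce T->F. Stack=[( ( ( T] ptr=4 lookahead=) remaining=[) - num ) ) $]
Step 7: reduce E->T. Stack=[( ( ( E] ptr=4 lookahead=) remaining=[) - num ) ) $]
Step 8: shift ). Stack=[( ( ( E )] ptr=5 lookahead=- remaining=[- num ) ) $]
Step 9: reduce F->( E ). Stack=[( ( F] ptr=5 lookahead=- remaining=[- num ) ) $]
Step 10: reduce T->F. Stack=[( ( T] ptr=5 lookahead=- remaining=[- num ) ) $]
Step 11: reduce E->T. Stack=[( ( E] ptr=5 lookahead=- remaining=[- num ) ) $]
Step 12: shift -. Stack=[( ( E -] ptr=6 lookahead=num remaining=[num ) ) $]

Answer: ( ( E -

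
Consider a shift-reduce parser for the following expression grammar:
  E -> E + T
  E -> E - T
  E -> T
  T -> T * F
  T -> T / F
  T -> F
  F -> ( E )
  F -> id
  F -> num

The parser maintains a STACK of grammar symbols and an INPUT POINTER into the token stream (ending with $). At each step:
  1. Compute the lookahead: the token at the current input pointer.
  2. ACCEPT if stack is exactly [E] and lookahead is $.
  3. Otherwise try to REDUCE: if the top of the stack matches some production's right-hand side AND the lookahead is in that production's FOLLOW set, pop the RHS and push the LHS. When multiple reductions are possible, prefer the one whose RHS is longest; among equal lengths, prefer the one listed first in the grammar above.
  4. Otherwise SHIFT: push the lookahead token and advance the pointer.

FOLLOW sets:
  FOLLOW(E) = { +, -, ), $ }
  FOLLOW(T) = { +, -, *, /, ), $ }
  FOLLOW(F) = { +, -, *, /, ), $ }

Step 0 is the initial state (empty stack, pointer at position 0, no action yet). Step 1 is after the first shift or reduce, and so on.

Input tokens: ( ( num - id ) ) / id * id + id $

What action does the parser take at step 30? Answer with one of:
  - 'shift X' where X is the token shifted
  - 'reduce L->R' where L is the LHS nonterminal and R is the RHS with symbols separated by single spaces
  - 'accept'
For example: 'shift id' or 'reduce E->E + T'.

Answer: reduce F->id

Derivation:
Step 1: shift (. Stack=[(] ptr=1 lookahead=( remaining=[( num - id ) ) / id * id + id $]
Step 2: shift (. Stack=[( (] ptr=2 lookahead=num remaining=[num - id ) ) / id * id + id $]
Step 3: shift num. Stack=[( ( num] ptr=3 lookahead=- remaining=[- id ) ) / id * id + id $]
Step 4: reduce F->num. Stack=[( ( F] ptr=3 lookahead=- remaining=[- id ) ) / id * id + id $]
Step 5: reduce T->F. Stack=[( ( T] ptr=3 lookahead=- remaining=[- id ) ) / id * id + id $]
Step 6: reduce E->T. Stack=[( ( E] ptr=3 lookahead=- remaining=[- id ) ) / id * id + id $]
Step 7: shift -. Stack=[( ( E -] ptr=4 lookahead=id remaining=[id ) ) / id * id + id $]
Step 8: shift id. Stack=[( ( E - id] ptr=5 lookahead=) remaining=[) ) / id * id + id $]
Step 9: reduce F->id. Stack=[( ( E - F] ptr=5 lookahead=) remaining=[) ) / id * id + id $]
Step 10: reduce T->F. Stack=[( ( E - T] ptr=5 lookahead=) remaining=[) ) / id * id + id $]
Step 11: reduce E->E - T. Stack=[( ( E] ptr=5 lookahead=) remaining=[) ) / id * id + id $]
Step 12: shift ). Stack=[( ( E )] ptr=6 lookahead=) remaining=[) / id * id + id $]
Step 13: reduce F->( E ). Stack=[( F] ptr=6 lookahead=) remaining=[) / id * id + id $]
Step 14: reduce T->F. Stack=[( T] ptr=6 lookahead=) remaining=[) / id * id + id $]
Step 15: reduce E->T. Stack=[( E] ptr=6 lookahead=) remaining=[) / id * id + id $]
Step 16: shift ). Stack=[( E )] ptr=7 lookahead=/ remaining=[/ id * id + id $]
Step 17: reduce F->( E ). Stack=[F] ptr=7 lookahead=/ remaining=[/ id * id + id $]
Step 18: reduce T->F. Stack=[T] ptr=7 lookahead=/ remaining=[/ id * id + id $]
Step 19: shift /. Stack=[T /] ptr=8 lookahead=id remaining=[id * id + id $]
Step 20: shift id. Stack=[T / id] ptr=9 lookahead=* remaining=[* id + id $]
Step 21: reduce F->id. Stack=[T / F] ptr=9 lookahead=* remaining=[* id + id $]
Step 22: reduce T->T / F. Stack=[T] ptr=9 lookahead=* remaining=[* id + id $]
Step 23: shift *. Stack=[T *] ptr=10 lookahead=id remaining=[id + id $]
Step 24: shift id. Stack=[T * id] ptr=11 lookahead=+ remaining=[+ id $]
Step 25: reduce F->id. Stack=[T * F] ptr=11 lookahead=+ remaining=[+ id $]
Step 26: reduce T->T * F. Stack=[T] ptr=11 lookahead=+ remaining=[+ id $]
Step 27: reduce E->T. Stack=[E] ptr=11 lookahead=+ remaining=[+ id $]
Step 28: shift +. Stack=[E +] ptr=12 lookahead=id remaining=[id $]
Step 29: shift id. Stack=[E + id] ptr=13 lookahead=$ remaining=[$]
Step 30: reduce F->id. Stack=[E + F] ptr=13 lookahead=$ remaining=[$]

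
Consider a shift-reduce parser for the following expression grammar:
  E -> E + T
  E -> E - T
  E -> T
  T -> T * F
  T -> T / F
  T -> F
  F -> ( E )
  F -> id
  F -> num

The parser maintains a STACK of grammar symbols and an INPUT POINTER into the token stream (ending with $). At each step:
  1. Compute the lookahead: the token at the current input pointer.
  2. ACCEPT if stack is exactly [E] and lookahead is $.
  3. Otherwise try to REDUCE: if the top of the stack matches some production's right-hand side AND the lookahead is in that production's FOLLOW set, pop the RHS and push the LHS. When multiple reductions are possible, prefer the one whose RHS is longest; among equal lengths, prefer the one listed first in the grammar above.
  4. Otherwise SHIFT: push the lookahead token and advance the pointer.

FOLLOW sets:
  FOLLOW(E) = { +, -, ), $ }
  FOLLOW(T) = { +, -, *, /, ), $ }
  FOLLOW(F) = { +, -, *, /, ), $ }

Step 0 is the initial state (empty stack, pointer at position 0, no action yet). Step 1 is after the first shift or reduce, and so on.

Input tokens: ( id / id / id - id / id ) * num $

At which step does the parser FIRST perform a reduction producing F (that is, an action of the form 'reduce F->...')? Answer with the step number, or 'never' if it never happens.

Step 1: shift (. Stack=[(] ptr=1 lookahead=id remaining=[id / id / id - id / id ) * num $]
Step 2: shift id. Stack=[( id] ptr=2 lookahead=/ remaining=[/ id / id - id / id ) * num $]
Step 3: reduce F->id. Stack=[( F] ptr=2 lookahead=/ remaining=[/ id / id - id / id ) * num $]

Answer: 3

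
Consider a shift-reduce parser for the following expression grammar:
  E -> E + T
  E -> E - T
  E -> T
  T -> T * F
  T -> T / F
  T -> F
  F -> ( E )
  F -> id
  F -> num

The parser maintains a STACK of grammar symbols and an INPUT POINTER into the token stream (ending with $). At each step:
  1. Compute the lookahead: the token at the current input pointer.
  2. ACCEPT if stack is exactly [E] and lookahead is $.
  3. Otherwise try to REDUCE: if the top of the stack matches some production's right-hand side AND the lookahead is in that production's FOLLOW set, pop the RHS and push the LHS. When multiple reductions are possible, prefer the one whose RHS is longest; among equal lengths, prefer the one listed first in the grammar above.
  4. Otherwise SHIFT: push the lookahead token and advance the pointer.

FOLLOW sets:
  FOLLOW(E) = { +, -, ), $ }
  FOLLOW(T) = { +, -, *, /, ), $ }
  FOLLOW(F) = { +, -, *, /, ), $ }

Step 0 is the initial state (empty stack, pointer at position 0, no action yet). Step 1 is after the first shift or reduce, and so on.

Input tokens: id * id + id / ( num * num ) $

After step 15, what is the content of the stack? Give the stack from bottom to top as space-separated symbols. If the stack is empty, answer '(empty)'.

Answer: E + T / ( num

Derivation:
Step 1: shift id. Stack=[id] ptr=1 lookahead=* remaining=[* id + id / ( num * num ) $]
Step 2: reduce F->id. Stack=[F] ptr=1 lookahead=* remaining=[* id + id / ( num * num ) $]
Step 3: reduce T->F. Stack=[T] ptr=1 lookahead=* remaining=[* id + id / ( num * num ) $]
Step 4: shift *. Stack=[T *] ptr=2 lookahead=id remaining=[id + id / ( num * num ) $]
Step 5: shift id. Stack=[T * id] ptr=3 lookahead=+ remaining=[+ id / ( num * num ) $]
Step 6: reduce F->id. Stack=[T * F] ptr=3 lookahead=+ remaining=[+ id / ( num * num ) $]
Step 7: reduce T->T * F. Stack=[T] ptr=3 lookahead=+ remaining=[+ id / ( num * num ) $]
Step 8: reduce E->T. Stack=[E] ptr=3 lookahead=+ remaining=[+ id / ( num * num ) $]
Step 9: shift +. Stack=[E +] ptr=4 lookahead=id remaining=[id / ( num * num ) $]
Step 10: shift id. Stack=[E + id] ptr=5 lookahead=/ remaining=[/ ( num * num ) $]
Step 11: reduce F->id. Stack=[E + F] ptr=5 lookahead=/ remaining=[/ ( num * num ) $]
Step 12: reduce T->F. Stack=[E + T] ptr=5 lookahead=/ remaining=[/ ( num * num ) $]
Step 13: shift /. Stack=[E + T /] ptr=6 lookahead=( remaining=[( num * num ) $]
Step 14: shift (. Stack=[E + T / (] ptr=7 lookahead=num remaining=[num * num ) $]
Step 15: shift num. Stack=[E + T / ( num] ptr=8 lookahead=* remaining=[* num ) $]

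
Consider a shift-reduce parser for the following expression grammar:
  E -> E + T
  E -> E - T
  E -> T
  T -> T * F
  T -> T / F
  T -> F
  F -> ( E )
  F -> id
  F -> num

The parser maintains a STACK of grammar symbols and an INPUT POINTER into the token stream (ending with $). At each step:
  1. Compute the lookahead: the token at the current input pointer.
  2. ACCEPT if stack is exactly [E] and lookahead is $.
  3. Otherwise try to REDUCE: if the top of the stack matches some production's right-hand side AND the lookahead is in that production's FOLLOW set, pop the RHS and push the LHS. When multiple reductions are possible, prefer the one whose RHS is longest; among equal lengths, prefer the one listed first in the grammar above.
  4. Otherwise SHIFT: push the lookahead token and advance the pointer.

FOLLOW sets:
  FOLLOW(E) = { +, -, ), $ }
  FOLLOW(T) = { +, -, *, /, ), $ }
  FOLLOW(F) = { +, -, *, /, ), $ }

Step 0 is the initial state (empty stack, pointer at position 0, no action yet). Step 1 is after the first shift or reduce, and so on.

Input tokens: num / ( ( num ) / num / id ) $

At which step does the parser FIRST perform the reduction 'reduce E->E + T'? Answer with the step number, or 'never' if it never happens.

Step 1: shift num. Stack=[num] ptr=1 lookahead=/ remaining=[/ ( ( num ) / num / id ) $]
Step 2: reduce F->num. Stack=[F] ptr=1 lookahead=/ remaining=[/ ( ( num ) / num / id ) $]
Step 3: reduce T->F. Stack=[T] ptr=1 lookahead=/ remaining=[/ ( ( num ) / num / id ) $]
Step 4: shift /. Stack=[T /] ptr=2 lookahead=( remaining=[( ( num ) / num / id ) $]
Step 5: shift (. Stack=[T / (] ptr=3 lookahead=( remaining=[( num ) / num / id ) $]
Step 6: shift (. Stack=[T / ( (] ptr=4 lookahead=num remaining=[num ) / num / id ) $]
Step 7: shift num. Stack=[T / ( ( num] ptr=5 lookahead=) remaining=[) / num / id ) $]
Step 8: reduce F->num. Stack=[T / ( ( F] ptr=5 lookahead=) remaining=[) / num / id ) $]
Step 9: reduce T->F. Stack=[T / ( ( T] ptr=5 lookahead=) remaining=[) / num / id ) $]
Step 10: reduce E->T. Stack=[T / ( ( E] ptr=5 lookahead=) remaining=[) / num / id ) $]
Step 11: shift ). Stack=[T / ( ( E )] ptr=6 lookahead=/ remaining=[/ num / id ) $]
Step 12: reduce F->( E ). Stack=[T / ( F] ptr=6 lookahead=/ remaining=[/ num / id ) $]
Step 13: reduce T->F. Stack=[T / ( T] ptr=6 lookahead=/ remaining=[/ num / id ) $]
Step 14: shift /. Stack=[T / ( T /] ptr=7 lookahead=num remaining=[num / id ) $]
Step 15: shift num. Stack=[T / ( T / num] ptr=8 lookahead=/ remaining=[/ id ) $]
Step 16: reduce F->num. Stack=[T / ( T / F] ptr=8 lookahead=/ remaining=[/ id ) $]
Step 17: reduce T->T / F. Stack=[T / ( T] ptr=8 lookahead=/ remaining=[/ id ) $]
Step 18: shift /. Stack=[T / ( T /] ptr=9 lookahead=id remaining=[id ) $]
Step 19: shift id. Stack=[T / ( T / id] ptr=10 lookahead=) remaining=[) $]
Step 20: reduce F->id. Stack=[T / ( T / F] ptr=10 lookahead=) remaining=[) $]
Step 21: reduce T->T / F. Stack=[T / ( T] ptr=10 lookahead=) remaining=[) $]
Step 22: reduce E->T. Stack=[T / ( E] ptr=10 lookahead=) remaining=[) $]
Step 23: shift ). Stack=[T / ( E )] ptr=11 lookahead=$ remaining=[$]
Step 24: reduce F->( E ). Stack=[T / F] ptr=11 lookahead=$ remaining=[$]
Step 25: reduce T->T / F. Stack=[T] ptr=11 lookahead=$ remaining=[$]
Step 26: reduce E->T. Stack=[E] ptr=11 lookahead=$ remaining=[$]
Step 27: accept. Stack=[E] ptr=11 lookahead=$ remaining=[$]

Answer: never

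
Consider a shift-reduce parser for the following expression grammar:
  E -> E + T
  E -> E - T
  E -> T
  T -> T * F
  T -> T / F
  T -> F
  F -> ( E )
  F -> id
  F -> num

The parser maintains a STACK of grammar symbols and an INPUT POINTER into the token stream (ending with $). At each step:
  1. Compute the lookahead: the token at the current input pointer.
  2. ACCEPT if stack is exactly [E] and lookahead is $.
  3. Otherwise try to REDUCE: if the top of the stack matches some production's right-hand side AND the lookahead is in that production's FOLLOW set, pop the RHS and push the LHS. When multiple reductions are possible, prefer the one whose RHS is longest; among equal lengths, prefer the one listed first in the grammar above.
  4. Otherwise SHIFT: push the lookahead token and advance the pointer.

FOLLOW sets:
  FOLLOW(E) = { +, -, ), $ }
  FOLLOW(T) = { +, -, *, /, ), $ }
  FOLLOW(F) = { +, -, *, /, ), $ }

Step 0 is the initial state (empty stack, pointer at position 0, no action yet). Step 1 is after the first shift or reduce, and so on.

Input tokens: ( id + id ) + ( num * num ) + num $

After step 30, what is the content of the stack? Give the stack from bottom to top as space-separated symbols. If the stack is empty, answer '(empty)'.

Answer: E + num

Derivation:
Step 1: shift (. Stack=[(] ptr=1 lookahead=id remaining=[id + id ) + ( num * num ) + num $]
Step 2: shift id. Stack=[( id] ptr=2 lookahead=+ remaining=[+ id ) + ( num * num ) + num $]
Step 3: reduce F->id. Stack=[( F] ptr=2 lookahead=+ remaining=[+ id ) + ( num * num ) + num $]
Step 4: reduce T->F. Stack=[( T] ptr=2 lookahead=+ remaining=[+ id ) + ( num * num ) + num $]
Step 5: reduce E->T. Stack=[( E] ptr=2 lookahead=+ remaining=[+ id ) + ( num * num ) + num $]
Step 6: shift +. Stack=[( E +] ptr=3 lookahead=id remaining=[id ) + ( num * num ) + num $]
Step 7: shift id. Stack=[( E + id] ptr=4 lookahead=) remaining=[) + ( num * num ) + num $]
Step 8: reduce F->id. Stack=[( E + F] ptr=4 lookahead=) remaining=[) + ( num * num ) + num $]
Step 9: reduce T->F. Stack=[( E + T] ptr=4 lookahead=) remaining=[) + ( num * num ) + num $]
Step 10: reduce E->E + T. Stack=[( E] ptr=4 lookahead=) remaining=[) + ( num * num ) + num $]
Step 11: shift ). Stack=[( E )] ptr=5 lookahead=+ remaining=[+ ( num * num ) + num $]
Step 12: reduce F->( E ). Stack=[F] ptr=5 lookahead=+ remaining=[+ ( num * num ) + num $]
Step 13: reduce T->F. Stack=[T] ptr=5 lookahead=+ remaining=[+ ( num * num ) + num $]
Step 14: reduce E->T. Stack=[E] ptr=5 lookahead=+ remaining=[+ ( num * num ) + num $]
Step 15: shift +. Stack=[E +] ptr=6 lookahead=( remaining=[( num * num ) + num $]
Step 16: shift (. Stack=[E + (] ptr=7 lookahead=num remaining=[num * num ) + num $]
Step 17: shift num. Stack=[E + ( num] ptr=8 lookahead=* remaining=[* num ) + num $]
Step 18: reduce F->num. Stack=[E + ( F] ptr=8 lookahead=* remaining=[* num ) + num $]
Step 19: reduce T->F. Stack=[E + ( T] ptr=8 lookahead=* remaining=[* num ) + num $]
Step 20: shift *. Stack=[E + ( T *] ptr=9 lookahead=num remaining=[num ) + num $]
Step 21: shift num. Stack=[E + ( T * num] ptr=10 lookahead=) remaining=[) + num $]
Step 22: reduce F->num. Stack=[E + ( T * F] ptr=10 lookahead=) remaining=[) + num $]
Step 23: reduce T->T * F. Stack=[E + ( T] ptr=10 lookahead=) remaining=[) + num $]
Step 24: reduce E->T. Stack=[E + ( E] ptr=10 lookahead=) remaining=[) + num $]
Step 25: shift ). Stack=[E + ( E )] ptr=11 lookahead=+ remaining=[+ num $]
Step 26: reduce F->( E ). Stack=[E + F] ptr=11 lookahead=+ remaining=[+ num $]
Step 27: reduce T->F. Stack=[E + T] ptr=11 lookahead=+ remaining=[+ num $]
Step 28: reduce E->E + T. Stack=[E] ptr=11 lookahead=+ remaining=[+ num $]
Step 29: shift +. Stack=[E +] ptr=12 lookahead=num remaining=[num $]
Step 30: shift num. Stack=[E + num] ptr=13 lookahead=$ remaining=[$]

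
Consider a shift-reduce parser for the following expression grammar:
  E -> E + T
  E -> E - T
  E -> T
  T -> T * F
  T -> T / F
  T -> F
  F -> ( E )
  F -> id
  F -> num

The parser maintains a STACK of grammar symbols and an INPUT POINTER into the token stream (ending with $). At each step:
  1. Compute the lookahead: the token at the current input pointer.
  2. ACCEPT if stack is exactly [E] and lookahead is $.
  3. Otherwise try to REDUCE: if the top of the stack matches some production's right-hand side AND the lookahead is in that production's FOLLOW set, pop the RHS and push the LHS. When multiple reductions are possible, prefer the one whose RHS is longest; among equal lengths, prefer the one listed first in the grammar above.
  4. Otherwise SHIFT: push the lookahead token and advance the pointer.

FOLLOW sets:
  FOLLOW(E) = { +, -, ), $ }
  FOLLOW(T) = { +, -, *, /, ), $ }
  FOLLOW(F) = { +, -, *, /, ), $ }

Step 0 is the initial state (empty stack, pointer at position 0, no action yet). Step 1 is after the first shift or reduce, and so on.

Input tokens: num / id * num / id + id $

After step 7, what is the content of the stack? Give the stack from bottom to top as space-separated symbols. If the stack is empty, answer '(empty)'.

Answer: T

Derivation:
Step 1: shift num. Stack=[num] ptr=1 lookahead=/ remaining=[/ id * num / id + id $]
Step 2: reduce F->num. Stack=[F] ptr=1 lookahead=/ remaining=[/ id * num / id + id $]
Step 3: reduce T->F. Stack=[T] ptr=1 lookahead=/ remaining=[/ id * num / id + id $]
Step 4: shift /. Stack=[T /] ptr=2 lookahead=id remaining=[id * num / id + id $]
Step 5: shift id. Stack=[T / id] ptr=3 lookahead=* remaining=[* num / id + id $]
Step 6: reduce F->id. Stack=[T / F] ptr=3 lookahead=* remaining=[* num / id + id $]
Step 7: reduce T->T / F. Stack=[T] ptr=3 lookahead=* remaining=[* num / id + id $]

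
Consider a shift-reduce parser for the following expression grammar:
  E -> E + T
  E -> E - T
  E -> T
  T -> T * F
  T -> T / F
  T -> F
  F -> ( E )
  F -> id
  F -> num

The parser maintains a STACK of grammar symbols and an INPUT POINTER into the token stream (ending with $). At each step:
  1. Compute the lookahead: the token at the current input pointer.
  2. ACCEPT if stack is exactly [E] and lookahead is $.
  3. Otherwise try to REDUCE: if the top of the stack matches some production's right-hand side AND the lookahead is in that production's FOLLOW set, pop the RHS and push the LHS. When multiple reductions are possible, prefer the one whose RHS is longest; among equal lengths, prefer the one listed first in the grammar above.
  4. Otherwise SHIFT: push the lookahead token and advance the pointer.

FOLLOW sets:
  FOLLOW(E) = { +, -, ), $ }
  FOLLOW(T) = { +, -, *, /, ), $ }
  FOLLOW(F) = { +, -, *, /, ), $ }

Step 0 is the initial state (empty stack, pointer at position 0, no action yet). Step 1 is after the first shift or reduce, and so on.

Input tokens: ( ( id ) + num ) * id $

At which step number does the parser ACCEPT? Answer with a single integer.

Answer: 24

Derivation:
Step 1: shift (. Stack=[(] ptr=1 lookahead=( remaining=[( id ) + num ) * id $]
Step 2: shift (. Stack=[( (] ptr=2 lookahead=id remaining=[id ) + num ) * id $]
Step 3: shift id. Stack=[( ( id] ptr=3 lookahead=) remaining=[) + num ) * id $]
Step 4: reduce F->id. Stack=[( ( F] ptr=3 lookahead=) remaining=[) + num ) * id $]
Step 5: reduce T->F. Stack=[( ( T] ptr=3 lookahead=) remaining=[) + num ) * id $]
Step 6: reduce E->T. Stack=[( ( E] ptr=3 lookahead=) remaining=[) + num ) * id $]
Step 7: shift ). Stack=[( ( E )] ptr=4 lookahead=+ remaining=[+ num ) * id $]
Step 8: reduce F->( E ). Stack=[( F] ptr=4 lookahead=+ remaining=[+ num ) * id $]
Step 9: reduce T->F. Stack=[( T] ptr=4 lookahead=+ remaining=[+ num ) * id $]
Step 10: reduce E->T. Stack=[( E] ptr=4 lookahead=+ remaining=[+ num ) * id $]
Step 11: shift +. Stack=[( E +] ptr=5 lookahead=num remaining=[num ) * id $]
Step 12: shift num. Stack=[( E + num] ptr=6 lookahead=) remaining=[) * id $]
Step 13: reduce F->num. Stack=[( E + F] ptr=6 lookahead=) remaining=[) * id $]
Step 14: reduce T->F. Stack=[( E + T] ptr=6 lookahead=) remaining=[) * id $]
Step 15: reduce E->E + T. Stack=[( E] ptr=6 lookahead=) remaining=[) * id $]
Step 16: shift ). Stack=[( E )] ptr=7 lookahead=* remaining=[* id $]
Step 17: reduce F->( E ). Stack=[F] ptr=7 lookahead=* remaining=[* id $]
Step 18: reduce T->F. Stack=[T] ptr=7 lookahead=* remaining=[* id $]
Step 19: shift *. Stack=[T *] ptr=8 lookahead=id remaining=[id $]
Step 20: shift id. Stack=[T * id] ptr=9 lookahead=$ remaining=[$]
Step 21: reduce F->id. Stack=[T * F] ptr=9 lookahead=$ remaining=[$]
Step 22: reduce T->T * F. Stack=[T] ptr=9 lookahead=$ remaining=[$]
Step 23: reduce E->T. Stack=[E] ptr=9 lookahead=$ remaining=[$]
Step 24: accept. Stack=[E] ptr=9 lookahead=$ remaining=[$]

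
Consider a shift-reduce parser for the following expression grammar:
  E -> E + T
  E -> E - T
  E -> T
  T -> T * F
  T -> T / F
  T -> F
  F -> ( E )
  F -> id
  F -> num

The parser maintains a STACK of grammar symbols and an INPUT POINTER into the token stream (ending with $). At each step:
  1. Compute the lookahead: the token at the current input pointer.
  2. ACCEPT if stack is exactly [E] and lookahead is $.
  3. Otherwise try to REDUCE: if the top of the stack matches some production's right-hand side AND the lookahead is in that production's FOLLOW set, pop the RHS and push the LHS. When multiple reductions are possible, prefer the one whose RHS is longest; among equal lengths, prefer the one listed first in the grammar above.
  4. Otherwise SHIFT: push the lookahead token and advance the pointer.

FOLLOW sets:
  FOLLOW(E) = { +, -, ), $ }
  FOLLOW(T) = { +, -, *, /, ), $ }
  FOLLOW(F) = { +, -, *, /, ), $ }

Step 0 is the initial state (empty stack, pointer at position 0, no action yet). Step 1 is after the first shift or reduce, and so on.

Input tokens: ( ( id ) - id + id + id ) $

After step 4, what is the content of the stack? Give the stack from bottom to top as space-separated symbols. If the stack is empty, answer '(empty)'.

Step 1: shift (. Stack=[(] ptr=1 lookahead=( remaining=[( id ) - id + id + id ) $]
Step 2: shift (. Stack=[( (] ptr=2 lookahead=id remaining=[id ) - id + id + id ) $]
Step 3: shift id. Stack=[( ( id] ptr=3 lookahead=) remaining=[) - id + id + id ) $]
Step 4: reduce F->id. Stack=[( ( F] ptr=3 lookahead=) remaining=[) - id + id + id ) $]

Answer: ( ( F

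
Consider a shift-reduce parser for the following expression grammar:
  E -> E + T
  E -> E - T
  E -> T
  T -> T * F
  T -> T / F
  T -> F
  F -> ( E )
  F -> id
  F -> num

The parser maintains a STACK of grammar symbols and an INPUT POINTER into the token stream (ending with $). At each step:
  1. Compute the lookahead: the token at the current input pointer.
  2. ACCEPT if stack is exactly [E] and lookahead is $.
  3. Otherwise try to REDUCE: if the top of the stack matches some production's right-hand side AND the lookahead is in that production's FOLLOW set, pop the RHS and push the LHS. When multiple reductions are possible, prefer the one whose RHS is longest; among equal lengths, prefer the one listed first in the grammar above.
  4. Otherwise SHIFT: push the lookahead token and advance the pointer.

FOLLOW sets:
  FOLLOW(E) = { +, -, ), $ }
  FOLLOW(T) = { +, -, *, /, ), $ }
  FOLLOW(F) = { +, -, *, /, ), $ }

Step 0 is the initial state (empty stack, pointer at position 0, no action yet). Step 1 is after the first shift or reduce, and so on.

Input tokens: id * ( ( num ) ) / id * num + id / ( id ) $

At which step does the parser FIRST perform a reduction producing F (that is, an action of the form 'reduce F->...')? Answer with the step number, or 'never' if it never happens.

Step 1: shift id. Stack=[id] ptr=1 lookahead=* remaining=[* ( ( num ) ) / id * num + id / ( id ) $]
Step 2: reduce F->id. Stack=[F] ptr=1 lookahead=* remaining=[* ( ( num ) ) / id * num + id / ( id ) $]

Answer: 2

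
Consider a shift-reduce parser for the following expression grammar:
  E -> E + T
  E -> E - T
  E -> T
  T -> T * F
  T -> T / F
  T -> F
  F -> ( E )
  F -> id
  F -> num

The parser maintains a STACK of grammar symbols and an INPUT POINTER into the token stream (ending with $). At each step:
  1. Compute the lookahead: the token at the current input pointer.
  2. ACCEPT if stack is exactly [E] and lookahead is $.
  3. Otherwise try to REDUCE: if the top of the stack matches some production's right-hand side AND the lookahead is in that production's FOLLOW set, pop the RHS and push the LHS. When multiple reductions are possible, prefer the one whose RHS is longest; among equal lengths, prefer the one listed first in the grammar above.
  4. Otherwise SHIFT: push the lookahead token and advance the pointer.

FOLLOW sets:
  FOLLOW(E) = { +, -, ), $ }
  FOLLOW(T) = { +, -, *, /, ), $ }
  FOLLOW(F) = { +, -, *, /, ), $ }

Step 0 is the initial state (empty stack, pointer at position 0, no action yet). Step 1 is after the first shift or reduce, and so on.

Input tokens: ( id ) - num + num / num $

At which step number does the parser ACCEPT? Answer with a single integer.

Step 1: shift (. Stack=[(] ptr=1 lookahead=id remaining=[id ) - num + num / num $]
Step 2: shift id. Stack=[( id] ptr=2 lookahead=) remaining=[) - num + num / num $]
Step 3: reduce F->id. Stack=[( F] ptr=2 lookahead=) remaining=[) - num + num / num $]
Step 4: reduce T->F. Stack=[( T] ptr=2 lookahead=) remaining=[) - num + num / num $]
Step 5: reduce E->T. Stack=[( E] ptr=2 lookahead=) remaining=[) - num + num / num $]
Step 6: shift ). Stack=[( E )] ptr=3 lookahead=- remaining=[- num + num / num $]
Step 7: reduce F->( E ). Stack=[F] ptr=3 lookahead=- remaining=[- num + num / num $]
Step 8: reduce T->F. Stack=[T] ptr=3 lookahead=- remaining=[- num + num / num $]
Step 9: reduce E->T. Stack=[E] ptr=3 lookahead=- remaining=[- num + num / num $]
Step 10: shift -. Stack=[E -] ptr=4 lookahead=num remaining=[num + num / num $]
Step 11: shift num. Stack=[E - num] ptr=5 lookahead=+ remaining=[+ num / num $]
Step 12: reduce F->num. Stack=[E - F] ptr=5 lookahead=+ remaining=[+ num / num $]
Step 13: reduce T->F. Stack=[E - T] ptr=5 lookahead=+ remaining=[+ num / num $]
Step 14: reduce E->E - T. Stack=[E] ptr=5 lookahead=+ remaining=[+ num / num $]
Step 15: shift +. Stack=[E +] ptr=6 lookahead=num remaining=[num / num $]
Step 16: shift num. Stack=[E + num] ptr=7 lookahead=/ remaining=[/ num $]
Step 17: reduce F->num. Stack=[E + F] ptr=7 lookahead=/ remaining=[/ num $]
Step 18: reduce T->F. Stack=[E + T] ptr=7 lookahead=/ remaining=[/ num $]
Step 19: shift /. Stack=[E + T /] ptr=8 lookahead=num remaining=[num $]
Step 20: shift num. Stack=[E + T / num] ptr=9 lookahead=$ remaining=[$]
Step 21: reduce F->num. Stack=[E + T / F] ptr=9 lookahead=$ remaining=[$]
Step 22: reduce T->T / F. Stack=[E + T] ptr=9 lookahead=$ remaining=[$]
Step 23: reduce E->E + T. Stack=[E] ptr=9 lookahead=$ remaining=[$]
Step 24: accept. Stack=[E] ptr=9 lookahead=$ remaining=[$]

Answer: 24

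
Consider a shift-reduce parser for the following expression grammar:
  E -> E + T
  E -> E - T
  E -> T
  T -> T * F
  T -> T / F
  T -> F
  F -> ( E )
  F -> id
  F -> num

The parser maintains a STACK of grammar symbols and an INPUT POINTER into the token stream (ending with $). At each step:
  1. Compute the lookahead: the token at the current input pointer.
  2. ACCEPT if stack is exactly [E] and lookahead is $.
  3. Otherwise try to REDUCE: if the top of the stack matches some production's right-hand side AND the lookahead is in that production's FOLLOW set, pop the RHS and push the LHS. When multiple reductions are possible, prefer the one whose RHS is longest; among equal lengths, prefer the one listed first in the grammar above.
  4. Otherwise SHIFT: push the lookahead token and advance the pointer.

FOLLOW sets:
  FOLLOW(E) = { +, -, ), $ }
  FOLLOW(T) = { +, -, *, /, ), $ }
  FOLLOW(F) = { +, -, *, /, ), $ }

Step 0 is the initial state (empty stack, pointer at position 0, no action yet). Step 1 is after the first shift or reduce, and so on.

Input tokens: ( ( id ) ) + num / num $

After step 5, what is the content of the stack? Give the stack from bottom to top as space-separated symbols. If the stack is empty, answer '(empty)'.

Step 1: shift (. Stack=[(] ptr=1 lookahead=( remaining=[( id ) ) + num / num $]
Step 2: shift (. Stack=[( (] ptr=2 lookahead=id remaining=[id ) ) + num / num $]
Step 3: shift id. Stack=[( ( id] ptr=3 lookahead=) remaining=[) ) + num / num $]
Step 4: reduce F->id. Stack=[( ( F] ptr=3 lookahead=) remaining=[) ) + num / num $]
Step 5: reduce T->F. Stack=[( ( T] ptr=3 lookahead=) remaining=[) ) + num / num $]

Answer: ( ( T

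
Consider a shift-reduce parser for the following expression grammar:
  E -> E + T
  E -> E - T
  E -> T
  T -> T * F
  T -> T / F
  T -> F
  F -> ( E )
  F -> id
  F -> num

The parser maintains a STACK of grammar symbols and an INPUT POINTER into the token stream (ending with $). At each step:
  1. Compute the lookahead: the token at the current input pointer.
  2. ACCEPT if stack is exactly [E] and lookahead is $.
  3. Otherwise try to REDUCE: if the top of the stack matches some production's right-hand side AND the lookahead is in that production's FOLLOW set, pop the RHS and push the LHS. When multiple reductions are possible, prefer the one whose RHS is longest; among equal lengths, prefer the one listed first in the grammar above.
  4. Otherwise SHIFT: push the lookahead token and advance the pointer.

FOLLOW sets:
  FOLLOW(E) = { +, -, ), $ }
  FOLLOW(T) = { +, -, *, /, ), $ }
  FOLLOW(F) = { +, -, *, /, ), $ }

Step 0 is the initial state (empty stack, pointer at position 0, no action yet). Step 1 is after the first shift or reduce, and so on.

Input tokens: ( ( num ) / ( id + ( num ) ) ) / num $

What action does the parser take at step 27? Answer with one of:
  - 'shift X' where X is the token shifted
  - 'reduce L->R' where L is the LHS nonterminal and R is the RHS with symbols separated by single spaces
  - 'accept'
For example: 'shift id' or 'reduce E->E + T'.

Answer: reduce F->( E )

Derivation:
Step 1: shift (. Stack=[(] ptr=1 lookahead=( remaining=[( num ) / ( id + ( num ) ) ) / num $]
Step 2: shift (. Stack=[( (] ptr=2 lookahead=num remaining=[num ) / ( id + ( num ) ) ) / num $]
Step 3: shift num. Stack=[( ( num] ptr=3 lookahead=) remaining=[) / ( id + ( num ) ) ) / num $]
Step 4: reduce F->num. Stack=[( ( F] ptr=3 lookahead=) remaining=[) / ( id + ( num ) ) ) / num $]
Step 5: reduce T->F. Stack=[( ( T] ptr=3 lookahead=) remaining=[) / ( id + ( num ) ) ) / num $]
Step 6: reduce E->T. Stack=[( ( E] ptr=3 lookahead=) remaining=[) / ( id + ( num ) ) ) / num $]
Step 7: shift ). Stack=[( ( E )] ptr=4 lookahead=/ remaining=[/ ( id + ( num ) ) ) / num $]
Step 8: reduce F->( E ). Stack=[( F] ptr=4 lookahead=/ remaining=[/ ( id + ( num ) ) ) / num $]
Step 9: reduce T->F. Stack=[( T] ptr=4 lookahead=/ remaining=[/ ( id + ( num ) ) ) / num $]
Step 10: shift /. Stack=[( T /] ptr=5 lookahead=( remaining=[( id + ( num ) ) ) / num $]
Step 11: shift (. Stack=[( T / (] ptr=6 lookahead=id remaining=[id + ( num ) ) ) / num $]
Step 12: shift id. Stack=[( T / ( id] ptr=7 lookahead=+ remaining=[+ ( num ) ) ) / num $]
Step 13: reduce F->id. Stack=[( T / ( F] ptr=7 lookahead=+ remaining=[+ ( num ) ) ) / num $]
Step 14: reduce T->F. Stack=[( T / ( T] ptr=7 lookahead=+ remaining=[+ ( num ) ) ) / num $]
Step 15: reduce E->T. Stack=[( T / ( E] ptr=7 lookahead=+ remaining=[+ ( num ) ) ) / num $]
Step 16: shift +. Stack=[( T / ( E +] ptr=8 lookahead=( remaining=[( num ) ) ) / num $]
Step 17: shift (. Stack=[( T / ( E + (] ptr=9 lookahead=num remaining=[num ) ) ) / num $]
Step 18: shift num. Stack=[( T / ( E + ( num] ptr=10 lookahead=) remaining=[) ) ) / num $]
Step 19: reduce F->num. Stack=[( T / ( E + ( F] ptr=10 lookahead=) remaining=[) ) ) / num $]
Step 20: reduce T->F. Stack=[( T / ( E + ( T] ptr=10 lookahead=) remaining=[) ) ) / num $]
Step 21: reduce E->T. Stack=[( T / ( E + ( E] ptr=10 lookahead=) remaining=[) ) ) / num $]
Step 22: shift ). Stack=[( T / ( E + ( E )] ptr=11 lookahead=) remaining=[) ) / num $]
Step 23: reduce F->( E ). Stack=[( T / ( E + F] ptr=11 lookahead=) remaining=[) ) / num $]
Step 24: reduce T->F. Stack=[( T / ( E + T] ptr=11 lookahead=) remaining=[) ) / num $]
Step 25: reduce E->E + T. Stack=[( T / ( E] ptr=11 lookahead=) remaining=[) ) / num $]
Step 26: shift ). Stack=[( T / ( E )] ptr=12 lookahead=) remaining=[) / num $]
Step 27: reduce F->( E ). Stack=[( T / F] ptr=12 lookahead=) remaining=[) / num $]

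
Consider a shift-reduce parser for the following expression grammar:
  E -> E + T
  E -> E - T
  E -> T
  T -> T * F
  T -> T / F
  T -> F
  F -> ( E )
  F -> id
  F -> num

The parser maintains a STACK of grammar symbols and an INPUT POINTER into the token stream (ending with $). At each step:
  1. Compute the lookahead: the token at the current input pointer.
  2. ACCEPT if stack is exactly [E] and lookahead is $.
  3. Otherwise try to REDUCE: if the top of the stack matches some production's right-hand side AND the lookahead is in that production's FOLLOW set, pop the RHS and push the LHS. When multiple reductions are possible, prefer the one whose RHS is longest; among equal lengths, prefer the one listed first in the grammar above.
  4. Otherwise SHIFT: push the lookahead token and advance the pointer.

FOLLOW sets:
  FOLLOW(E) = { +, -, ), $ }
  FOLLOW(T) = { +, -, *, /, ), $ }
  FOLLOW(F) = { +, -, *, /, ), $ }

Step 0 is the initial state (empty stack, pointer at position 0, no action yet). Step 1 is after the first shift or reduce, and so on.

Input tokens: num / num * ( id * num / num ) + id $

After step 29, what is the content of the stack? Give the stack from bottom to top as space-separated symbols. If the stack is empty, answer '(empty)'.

Answer: E + T

Derivation:
Step 1: shift num. Stack=[num] ptr=1 lookahead=/ remaining=[/ num * ( id * num / num ) + id $]
Step 2: reduce F->num. Stack=[F] ptr=1 lookahead=/ remaining=[/ num * ( id * num / num ) + id $]
Step 3: reduce T->F. Stack=[T] ptr=1 lookahead=/ remaining=[/ num * ( id * num / num ) + id $]
Step 4: shift /. Stack=[T /] ptr=2 lookahead=num remaining=[num * ( id * num / num ) + id $]
Step 5: shift num. Stack=[T / num] ptr=3 lookahead=* remaining=[* ( id * num / num ) + id $]
Step 6: reduce F->num. Stack=[T / F] ptr=3 lookahead=* remaining=[* ( id * num / num ) + id $]
Step 7: reduce T->T / F. Stack=[T] ptr=3 lookahead=* remaining=[* ( id * num / num ) + id $]
Step 8: shift *. Stack=[T *] ptr=4 lookahead=( remaining=[( id * num / num ) + id $]
Step 9: shift (. Stack=[T * (] ptr=5 lookahead=id remaining=[id * num / num ) + id $]
Step 10: shift id. Stack=[T * ( id] ptr=6 lookahead=* remaining=[* num / num ) + id $]
Step 11: reduce F->id. Stack=[T * ( F] ptr=6 lookahead=* remaining=[* num / num ) + id $]
Step 12: reduce T->F. Stack=[T * ( T] ptr=6 lookahead=* remaining=[* num / num ) + id $]
Step 13: shift *. Stack=[T * ( T *] ptr=7 lookahead=num remaining=[num / num ) + id $]
Step 14: shift num. Stack=[T * ( T * num] ptr=8 lookahead=/ remaining=[/ num ) + id $]
Step 15: reduce F->num. Stack=[T * ( T * F] ptr=8 lookahead=/ remaining=[/ num ) + id $]
Step 16: reduce T->T * F. Stack=[T * ( T] ptr=8 lookahead=/ remaining=[/ num ) + id $]
Step 17: shift /. Stack=[T * ( T /] ptr=9 lookahead=num remaining=[num ) + id $]
Step 18: shift num. Stack=[T * ( T / num] ptr=10 lookahead=) remaining=[) + id $]
Step 19: reduce F->num. Stack=[T * ( T / F] ptr=10 lookahead=) remaining=[) + id $]
Step 20: reduce T->T / F. Stack=[T * ( T] ptr=10 lookahead=) remaining=[) + id $]
Step 21: reduce E->T. Stack=[T * ( E] ptr=10 lookahead=) remaining=[) + id $]
Step 22: shift ). Stack=[T * ( E )] ptr=11 lookahead=+ remaining=[+ id $]
Step 23: reduce F->( E ). Stack=[T * F] ptr=11 lookahead=+ remaining=[+ id $]
Step 24: reduce T->T * F. Stack=[T] ptr=11 lookahead=+ remaining=[+ id $]
Step 25: reduce E->T. Stack=[E] ptr=11 lookahead=+ remaining=[+ id $]
Step 26: shift +. Stack=[E +] ptr=12 lookahead=id remaining=[id $]
Step 27: shift id. Stack=[E + id] ptr=13 lookahead=$ remaining=[$]
Step 28: reduce F->id. Stack=[E + F] ptr=13 lookahead=$ remaining=[$]
Step 29: reduce T->F. Stack=[E + T] ptr=13 lookahead=$ remaining=[$]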